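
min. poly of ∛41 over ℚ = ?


∛41 satisfies x³ - 41 = 0, irreducible over ℚ (no rational root; 41 is not a perfect cube)

Minimal polynomial: x³ - 41


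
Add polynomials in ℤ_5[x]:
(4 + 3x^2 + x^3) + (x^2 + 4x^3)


Add coefficients mod 5:
x^0: 4 + 0 = 4 (mod 5)
x^1: 0 + 0 = 0 (mod 5)
x^2: 3 + 1 = 4 (mod 5)
x^3: 1 + 4 = 0 (mod 5)
Result: 4 + 4x^2

f + g = 4 + 4x^2


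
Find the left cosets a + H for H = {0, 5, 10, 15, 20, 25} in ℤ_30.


H = {0, 5, 10, 15, 20, 25}, |H| = 6
Number of cosets = |G|/|H| = 30/6 = 5
0 + H = {0, 5, 10, 15, 20, 25}
1 + H = {1, 6, 11, 16, 21, 26}
2 + H = {2, 7, 12, 17, 22, 27}
3 + H = {3, 8, 13, 18, 23, 28}
4 + H = {4, 9, 14, 19, 24, 29}

Cosets: 0+H={0,5,10,15,20,25}; 1+H={1,6,11,16,21,26}; 2+H={2,7,12,17,22,27}; 3+H={3,8,13,18,23,28}; 4+H={4,9,14,19,24,29}


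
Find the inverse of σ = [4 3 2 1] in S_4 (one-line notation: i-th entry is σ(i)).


To find σ⁻¹, swap domain and range:
σ(1) = 4 → σ⁻¹(4) = 1
σ(2) = 3 → σ⁻¹(3) = 2
σ(3) = 2 → σ⁻¹(2) = 3
σ(4) = 1 → σ⁻¹(1) = 4

σ⁻¹ = [4 3 2 1]


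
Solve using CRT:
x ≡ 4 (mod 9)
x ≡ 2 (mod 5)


m₁ = 9, m₂ = 5, gcd = 1, so CRT applies. M = m₁·m₂ = 45
Let M₁ = M/m₁ = 5, M₂ = M/m₂ = 9
Find y₁ ≡ M₁⁻¹ (mod m₁): 5⁻¹ ≡ 2 (mod 9)
Find y₂ ≡ M₂⁻¹ (mod m₂): 9⁻¹ ≡ 4 (mod 5)
x = a₁·M₁·y₁ + a₂·M₂·y₂ = 4·5·2 + 2·9·4 = 112
Reduce mod 45: x ≡ 22
Check: 22 mod 9 = 4 ✓, 22 mod 5 = 2 ✓

x ≡ 22 (mod 45)


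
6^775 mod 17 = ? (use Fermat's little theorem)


Fermat's little theorem: if p is prime and gcd(a,p)=1, then a^(p-1) ≡ 1 (mod p)
p = 17 is prime, gcd(6,17) = 1
Reduce exponent: 775 mod 16 = 7
So 6^775 ≡ 6^7 (mod 17)
6^7 mod 17 = 14

6^775 ≡ 14 (mod 17)


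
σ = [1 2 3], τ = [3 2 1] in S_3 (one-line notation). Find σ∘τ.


σ∘τ: apply τ first, then σ
1 →τ 3 →σ 3
2 →τ 2 →σ 2
3 →τ 1 →σ 1

σ∘τ = [3 2 1]


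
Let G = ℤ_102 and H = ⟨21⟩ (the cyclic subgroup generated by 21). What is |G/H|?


|⟨21⟩| = n / gcd(21, 102) = 102 / 3 = 34
H is normal (ℤ_102 is abelian).
|G/H| = |G| / |H| = 102 / 34 = 3

|G/H| = 3


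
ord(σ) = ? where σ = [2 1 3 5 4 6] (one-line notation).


Cycle decomposition: (1 2) (4 5)
Cycle lengths: 2, 2
Order = lcm(2, 2) = 2

ord(σ) = 2


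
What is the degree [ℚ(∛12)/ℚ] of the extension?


∛12 has minimal polynomial x³ - 12 (irreducible over ℚ since 12 is not a perfect cube)

[ℚ(∛12)/ℚ] = 3


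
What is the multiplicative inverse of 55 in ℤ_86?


Use the extended Euclidean algorithm to write 1 = 55·s + 86·t; then s mod 86 is the inverse.
Euclidean algorithm:
  55 = 0·86 + 55
  86 = 1·55 + 31
  55 = 1·31 + 24
  31 = 1·24 + 7
  24 = 3·7 + 3
  7 = 2·3 + 1
  3 = 3·1 + 0
gcd(55,86) = 1
Back-substitution gives: 55·(-25) + 86·(16) = 1
So 55⁻¹ ≡ -25 ≡ 61 (mod 86)
Check: 55 × 61 = 3355 ≡ 1 (mod 86) ✓

55⁻¹ ≡ 61 (mod 86)


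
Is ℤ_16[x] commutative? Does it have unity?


ℤ_16 has zero divisors (2·8 ≡ 0), and these lift to constant zero divisors in ℤ_16[x]; so not an integral domain
Commutative: Yes
Integral domain: No
Has unity: Yes

ℤ_16[x]: Commutative=Yes, Unity=Yes


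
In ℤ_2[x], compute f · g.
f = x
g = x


Expand and collect like terms; reduce coefficients mod 2:
x^0: 0·0 = 0 ≡ 0 (mod 2)
x^1: 0·1 + 1·0 = 0 ≡ 0 (mod 2)
x^2: 1·1 = 1 ≡ 1 (mod 2)
Result: x^2

f · g = x^2


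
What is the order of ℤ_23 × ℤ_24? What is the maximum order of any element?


|ℤ_23 × ℤ_24| = 23 × 24 = 552
Max element order = lcm(23,24) = 552
Cyclic? Yes (gcd=1)

|ℤ_23×ℤ_24| = 552, max element order = 552


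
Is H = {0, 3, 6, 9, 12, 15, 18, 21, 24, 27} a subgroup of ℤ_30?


Subgroup test for H = {0, 3, 6, 9, 12, 15, 18, 21, 24, 27} in (ℤ_30, +):
(1) 0 ∈ H? Yes
(2) Closure: for all a,b ∈ H, (a+b) mod 30 ∈ H? Yes
(3) Inverses: for all a ∈ H, -a mod 30 ∈ H? Yes

Yes, H is a subgroup of ℤ_30


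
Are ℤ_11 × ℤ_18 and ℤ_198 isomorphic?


Comparing ℤ_11 × ℤ_18 and ℤ_198:
gcd(11,18) = 1, so ℤ_11 × ℤ_18 ≅ ℤ_198 (CRT)

Yes, ℤ_11 × ℤ_18 ≅ ℤ_198


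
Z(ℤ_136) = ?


Z(G) = {g ∈ G | gx = xg for all x ∈ G}
ℤ_136 is abelian, so Z(G) = G

Z(ℤ_136) = ℤ_136


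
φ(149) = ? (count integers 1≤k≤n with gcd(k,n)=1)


Factor n: 149 = 149
φ(n) = n · ∏(1 - 1/p) over distinct primes p | n
φ(149) = 149 · (1 - 1/149) = 148

φ(149) = 148


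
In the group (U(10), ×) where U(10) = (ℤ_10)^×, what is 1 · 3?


Operation: multiplication mod 10
1 · 3 = (a × b) mod 10 with a = 1, b = 3

1 · 3 = 3


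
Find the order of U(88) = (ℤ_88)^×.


U(n) is the group of units mod n; |U(n)| = φ(n)
|U(88)| = φ(88) = 40

|U(88) = (ℤ_88)^×| = 40


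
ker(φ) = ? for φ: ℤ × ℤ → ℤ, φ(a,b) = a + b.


Kernel = preimage of identity
ker(φ) = {(a,b) ∈ ℤ² | a+b = 0} = {(a,-a) | a ∈ ℤ}

ker(φ) = {(a,-a) | a ∈ ℤ}


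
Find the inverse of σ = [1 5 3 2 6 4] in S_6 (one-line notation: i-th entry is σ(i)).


To find σ⁻¹, swap domain and range:
σ(1) = 1 → σ⁻¹(1) = 1
σ(2) = 5 → σ⁻¹(5) = 2
σ(3) = 3 → σ⁻¹(3) = 3
σ(4) = 2 → σ⁻¹(2) = 4
σ(5) = 6 → σ⁻¹(6) = 5
σ(6) = 4 → σ⁻¹(4) = 6

σ⁻¹ = [1 4 3 6 2 5]


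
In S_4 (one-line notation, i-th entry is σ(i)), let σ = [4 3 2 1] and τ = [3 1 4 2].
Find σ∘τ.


σ∘τ: apply τ first, then σ
1 →τ 3 →σ 2
2 →τ 1 →σ 4
3 →τ 4 →σ 1
4 →τ 2 →σ 3

σ∘τ = [2 4 1 3]


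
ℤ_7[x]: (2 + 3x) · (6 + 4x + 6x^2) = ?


Expand and collect like terms; reduce coefficients mod 7:
x^0: 2·6 = 12 ≡ 5 (mod 7)
x^1: 2·4 + 3·6 = 26 ≡ 5 (mod 7)
x^2: 2·6 + 3·4 = 24 ≡ 3 (mod 7)
x^3: 3·6 = 18 ≡ 4 (mod 7)
Result: 5 + 5x + 3x^2 + 4x^3

f · g = 5 + 5x + 3x^2 + 4x^3


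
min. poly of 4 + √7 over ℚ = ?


Let α = 4 + √7. Then α - 4 = √7, so (α - 4)² = 7, giving α² - 8α + 9 = 0. Degree 2 and α ∉ ℚ, so this is the minimal polynomial.

Minimal polynomial: x² - 8x + 9


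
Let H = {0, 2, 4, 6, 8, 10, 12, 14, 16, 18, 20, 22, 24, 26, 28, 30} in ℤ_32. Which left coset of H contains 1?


1 + H = {1 + h (mod 32) : h ∈ H}
1+0=1, 1+2=3, 1+4=5, 1+6=7, 1+8=9, 1+10=11, 1+12=13, 1+14=15, 1+16=17, 1+18=19, 1+20=21, 1+22=23, 1+24=25, 1+26=27, 1+28=29, 1+30=31

1 + H = {1, 3, 5, 7, 9, 11, 13, 15, 17, 19, 21, 23, 25, 27, 29, 31}


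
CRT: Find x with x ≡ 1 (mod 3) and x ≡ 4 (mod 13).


m₁ = 3, m₂ = 13, gcd = 1, so CRT applies. M = m₁·m₂ = 39
Let M₁ = M/m₁ = 13, M₂ = M/m₂ = 3
Find y₁ ≡ M₁⁻¹ (mod m₁): 13⁻¹ ≡ 1 (mod 3)
Find y₂ ≡ M₂⁻¹ (mod m₂): 3⁻¹ ≡ 9 (mod 13)
x = a₁·M₁·y₁ + a₂·M₂·y₂ = 1·13·1 + 4·3·9 = 121
Reduce mod 39: x ≡ 4
Check: 4 mod 3 = 1 ✓, 4 mod 13 = 4 ✓

x ≡ 4 (mod 39)


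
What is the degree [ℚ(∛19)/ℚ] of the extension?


∛19 has minimal polynomial x³ - 19 (irreducible over ℚ since 19 is not a perfect cube)

[ℚ(∛19)/ℚ] = 3


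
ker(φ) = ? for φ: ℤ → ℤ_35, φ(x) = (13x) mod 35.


Kernel = preimage of identity
ker(φ) = {x ∈ ℤ : 13x ≡ 0 (mod 35)}. gcd(13,35) = 1, so 13x ≡ 0 (mod 35) ⟺ x ≡ 0 (mod 35/1 = 35). Hence ker(φ) = 35ℤ

ker(φ) = 35ℤ


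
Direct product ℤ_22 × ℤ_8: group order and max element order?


|ℤ_22 × ℤ_8| = 22 × 8 = 176
Max element order = lcm(22,8) = 88
Cyclic? No (gcd=2)

|ℤ_22×ℤ_8| = 176, max element order = 88


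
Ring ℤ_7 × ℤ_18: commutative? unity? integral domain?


Direct product ring; commutative with unity (1,1); but (1,0)·(0,1) = (0,0) gives zero divisors, so not an integral domain
Commutative: Yes
Integral domain: No
Has unity: Yes

ℤ_7 × ℤ_18: Commutative=Yes, Unity=Yes


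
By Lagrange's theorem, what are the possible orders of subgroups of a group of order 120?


Lagrange's theorem: |H| divides |G|
|G| = 120
Divisors of 120: 1, 2, 3, 4, 5, 6, 8, 10, 12, 15, 20, 24, 30, 40, 60, 120

Possible subgroup orders: {1, 2, 3, 4, 5, 6, 8, 10, 12, 15, 20, 24, 30, 40, 60, 120}


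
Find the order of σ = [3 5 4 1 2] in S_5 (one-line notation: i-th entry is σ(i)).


Cycle decomposition: (1 3 4) (2 5)
Cycle lengths: 3, 2
Order = lcm(3, 2) = 6

ord(σ) = 6


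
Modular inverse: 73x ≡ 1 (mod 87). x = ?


Use the extended Euclidean algorithm to write 1 = 73·s + 87·t; then s mod 87 is the inverse.
Euclidean algorithm:
  73 = 0·87 + 73
  87 = 1·73 + 14
  73 = 5·14 + 3
  14 = 4·3 + 2
  3 = 1·2 + 1
  2 = 2·1 + 0
gcd(73,87) = 1
Back-substitution gives: 73·(31) + 87·(-26) = 1
So 73⁻¹ ≡ 31 ≡ 31 (mod 87)
Check: 73 × 31 = 2263 ≡ 1 (mod 87) ✓

73⁻¹ ≡ 31 (mod 87)


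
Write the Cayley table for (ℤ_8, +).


Elements: {0, 1, 2, 3, 4, 5, 6, 7}
Operation: addition mod 8
Entry (a, b) = (a + b) mod 8

Cayley table:
  | 0 | 1 | 2 | 3 | 4 | 5 | 6 | 7
0 | 0 | 1 | 2 | 3 | 4 | 5 | 6 | 7
1 | 1 | 2 | 3 | 4 | 5 | 6 | 7 | 0
2 | 2 | 3 | 4 | 5 | 6 | 7 | 0 | 1
3 | 3 | 4 | 5 | 6 | 7 | 0 | 1 | 2
4 | 4 | 5 | 6 | 7 | 0 | 1 | 2 | 3
5 | 5 | 6 | 7 | 0 | 1 | 2 | 3 | 4
6 | 6 | 7 | 0 | 1 | 2 | 3 | 4 | 5
7 | 7 | 0 | 1 | 2 | 3 | 4 | 5 | 6


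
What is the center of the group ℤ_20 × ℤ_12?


Z(G) = {g ∈ G | gx = xg for all x ∈ G}
Direct product of abelian groups is abelian, so Z(G) = G

Z(ℤ_20 × ℤ_12) = ℤ_20 × ℤ_12


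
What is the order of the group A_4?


|A_n| = n!/2 (even permutations)
|A_4| = 4!/2 = 24/2 = 12

|A_4| = 12


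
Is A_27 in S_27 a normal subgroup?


H = A_27 in S_27
A_27 has index 2 in S_27, and every subgroup of index 2 is normal

Yes, normal subgroup


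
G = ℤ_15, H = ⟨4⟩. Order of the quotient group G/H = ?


|⟨4⟩| = n / gcd(4, 15) = 15 / 1 = 15
H is normal (ℤ_15 is abelian).
|G/H| = |G| / |H| = 15 / 15 = 1

|G/H| = 1


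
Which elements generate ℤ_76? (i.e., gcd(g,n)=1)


g generates ℤ_n iff gcd(g,n) = 1
Prime factors of 76: 2, 19
Generators are g ∈ {1,...,75} not divisible by any of these primes.
Generators: {1, 3, 5, 7, 9, 11, 13, 15, 17, 21, 23, 25, 27, 29, 31, 33, 35, 37, 39, 41, 43, 45, 47, 49, 51, 53, 55, 59, 61, 63, 65, 67, 69, 71, 73, 75}
Number of generators = φ(76) = 36

Generators of ℤ_76 = {1, 3, 5, 7, 9, 11, 13, 15, 17, 21, 23, 25, 27, 29, 31, 33, 35, 37, 39, 41, 43, 45, 47, 49, 51, 53, 55, 59, 61, 63, 65, 67, 69, 71, 73, 75}


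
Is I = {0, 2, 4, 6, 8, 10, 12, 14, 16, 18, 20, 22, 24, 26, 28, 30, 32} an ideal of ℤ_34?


Check ideal conditions for I = {0, 2, 4, 6, 8, 10, 12, 14, 16, 18, 20, 22, 24, 26, 28, 30, 32} in ℤ_34:
(1) I is an additive subgroup? Yes
(2) For r ∈ ℤ_34 and a ∈ I: r·a ∈ I? Yes

Yes, I is an ideal of ℤ_34


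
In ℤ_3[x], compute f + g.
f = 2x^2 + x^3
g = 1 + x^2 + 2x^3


Add coefficients mod 3:
x^0: 0 + 1 = 1 (mod 3)
x^1: 0 + 0 = 0 (mod 3)
x^2: 2 + 1 = 0 (mod 3)
x^3: 1 + 2 = 0 (mod 3)
Result: 1

f + g = 1


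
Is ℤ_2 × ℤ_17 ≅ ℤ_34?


Comparing ℤ_2 × ℤ_17 and ℤ_34:
gcd(2,17) = 1, so ℤ_2 × ℤ_17 ≅ ℤ_34 (CRT)

Yes, ℤ_2 × ℤ_17 ≅ ℤ_34


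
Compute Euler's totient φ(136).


Factor n: 136 = 2^3 × 17
φ(n) = n · ∏(1 - 1/p) over distinct primes p | n
φ(136) = 136 · (1 - 1/2) · (1 - 1/17) = 64

φ(136) = 64


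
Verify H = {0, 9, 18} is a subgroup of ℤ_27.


Subgroup test for H = {0, 9, 18} in (ℤ_27, +):
(1) 0 ∈ H? Yes
(2) Closure: for all a,b ∈ H, (a+b) mod 27 ∈ H? Yes
(3) Inverses: for all a ∈ H, -a mod 27 ∈ H? Yes

Yes, H is a subgroup of ℤ_27


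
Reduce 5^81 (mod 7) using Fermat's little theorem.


Fermat's little theorem: if p is prime and gcd(a,p)=1, then a^(p-1) ≡ 1 (mod p)
p = 7 is prime, gcd(5,7) = 1
Reduce exponent: 81 mod 6 = 3
So 5^81 ≡ 5^3 (mod 7)
5^3 mod 7 = 6

5^81 ≡ 6 (mod 7)


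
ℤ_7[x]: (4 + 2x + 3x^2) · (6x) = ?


Expand and collect like terms; reduce coefficients mod 7:
x^0: 4·0 = 0 ≡ 0 (mod 7)
x^1: 4·6 + 2·0 = 24 ≡ 3 (mod 7)
x^2: 2·6 + 3·0 = 12 ≡ 5 (mod 7)
x^3: 3·6 = 18 ≡ 4 (mod 7)
Result: 3x + 5x^2 + 4x^3

f · g = 3x + 5x^2 + 4x^3


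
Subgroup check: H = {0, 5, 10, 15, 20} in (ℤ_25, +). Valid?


Subgroup test for H = {0, 5, 10, 15, 20} in (ℤ_25, +):
(1) 0 ∈ H? Yes
(2) Closure: for all a,b ∈ H, (a+b) mod 25 ∈ H? Yes
(3) Inverses: for all a ∈ H, -a mod 25 ∈ H? Yes

Yes, H is a subgroup of ℤ_25


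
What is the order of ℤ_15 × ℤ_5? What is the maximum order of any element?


|ℤ_15 × ℤ_5| = 15 × 5 = 75
Max element order = lcm(15,5) = 15
Cyclic? No (gcd=5)

|ℤ_15×ℤ_5| = 75, max element order = 15


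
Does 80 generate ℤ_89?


g generates ℤ_n iff gcd(g, n) = 1
gcd(80, 89) = 1
Since gcd = 1, 80 is a generator.

Yes, 80 generates ℤ_89


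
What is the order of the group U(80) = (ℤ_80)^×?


U(n) is the group of units mod n; |U(n)| = φ(n)
|U(80)| = φ(80) = 32

|U(80) = (ℤ_80)^×| = 32


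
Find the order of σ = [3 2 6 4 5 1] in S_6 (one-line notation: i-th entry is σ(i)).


Cycle decomposition: (1 3 6)
Cycle lengths: 3
Order = lcm(3) = 3

ord(σ) = 3


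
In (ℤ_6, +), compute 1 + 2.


Operation: addition mod 6
1 + 2 = (a + b) mod 6 with a = 1, b = 2

1 + 2 = 3


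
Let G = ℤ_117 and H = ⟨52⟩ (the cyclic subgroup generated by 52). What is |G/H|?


|⟨52⟩| = n / gcd(52, 117) = 117 / 13 = 9
H is normal (ℤ_117 is abelian).
|G/H| = |G| / |H| = 117 / 9 = 13

|G/H| = 13


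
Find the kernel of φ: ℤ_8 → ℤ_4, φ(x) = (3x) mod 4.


Kernel = preimage of identity
ker(φ) = {x ∈ ℤ_8 : 3x ≡ 0 (mod 4)}. Since 4 | 8, φ is well-defined. The kernel is the cyclic subgroup ⟨4⟩ of ℤ_8 (order 2), i.e. {0, 4}

ker(φ) = {0, 4}


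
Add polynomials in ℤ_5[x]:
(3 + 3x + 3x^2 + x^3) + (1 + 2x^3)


Add coefficients mod 5:
x^0: 3 + 1 = 4 (mod 5)
x^1: 3 + 0 = 3 (mod 5)
x^2: 3 + 0 = 3 (mod 5)
x^3: 1 + 2 = 3 (mod 5)
Result: 4 + 3x + 3x^2 + 3x^3

f + g = 4 + 3x + 3x^2 + 3x^3


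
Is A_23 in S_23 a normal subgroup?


H = A_23 in S_23
A_23 has index 2 in S_23, and every subgroup of index 2 is normal

Yes, normal subgroup


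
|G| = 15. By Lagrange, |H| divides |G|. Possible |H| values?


Lagrange's theorem: |H| divides |G|
|G| = 15
Divisors of 15: 1, 3, 5, 15

Possible subgroup orders: {1, 3, 5, 15}


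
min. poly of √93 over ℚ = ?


√93 satisfies x² - 93 = 0, irreducible over ℚ since 93 is squarefree

Minimal polynomial: x² - 93


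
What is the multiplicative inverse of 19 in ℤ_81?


Use the extended Euclidean algorithm to write 1 = 19·s + 81·t; then s mod 81 is the inverse.
Euclidean algorithm:
  19 = 0·81 + 19
  81 = 4·19 + 5
  19 = 3·5 + 4
  5 = 1·4 + 1
  4 = 4·1 + 0
gcd(19,81) = 1
Back-substitution gives: 19·(-17) + 81·(4) = 1
So 19⁻¹ ≡ -17 ≡ 64 (mod 81)
Check: 19 × 64 = 1216 ≡ 1 (mod 81) ✓

19⁻¹ ≡ 64 (mod 81)


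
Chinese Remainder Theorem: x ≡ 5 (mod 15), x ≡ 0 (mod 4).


m₁ = 15, m₂ = 4, gcd = 1, so CRT applies. M = m₁·m₂ = 60
Let M₁ = M/m₁ = 4, M₂ = M/m₂ = 15
Find y₁ ≡ M₁⁻¹ (mod m₁): 4⁻¹ ≡ 4 (mod 15)
Find y₂ ≡ M₂⁻¹ (mod m₂): 15⁻¹ ≡ 3 (mod 4)
x = a₁·M₁·y₁ + a₂·M₂·y₂ = 5·4·4 + 0·15·3 = 80
Reduce mod 60: x ≡ 20
Check: 20 mod 15 = 5 ✓, 20 mod 4 = 0 ✓

x ≡ 20 (mod 60)


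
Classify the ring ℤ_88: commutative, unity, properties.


ℤ_88 is a commutative ring with unity 1; 88 = 2×44 is composite, so 2·44 ≡ 0 gives zero divisors (not an integral domain)
Commutative: Yes
Integral domain: No
Has unity: Yes

ℤ_88: Commutative=Yes, Unity=Yes


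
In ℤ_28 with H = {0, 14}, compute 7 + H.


7 + H = {7 + h (mod 28) : h ∈ H}
7+0=7, 7+14=21

7 + H = {7, 21}


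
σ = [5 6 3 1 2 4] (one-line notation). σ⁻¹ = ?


To find σ⁻¹, swap domain and range:
σ(1) = 5 → σ⁻¹(5) = 1
σ(2) = 6 → σ⁻¹(6) = 2
σ(3) = 3 → σ⁻¹(3) = 3
σ(4) = 1 → σ⁻¹(1) = 4
σ(5) = 2 → σ⁻¹(2) = 5
σ(6) = 4 → σ⁻¹(4) = 6

σ⁻¹ = [4 5 3 6 1 2]


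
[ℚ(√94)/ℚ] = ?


√94 has minimal polynomial x² - 94 (irreducible over ℚ since 94 is squarefree)

[ℚ(√94)/ℚ] = 2


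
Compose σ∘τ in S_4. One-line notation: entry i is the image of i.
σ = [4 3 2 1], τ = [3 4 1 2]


σ∘τ: apply τ first, then σ
1 →τ 3 →σ 2
2 →τ 4 →σ 1
3 →τ 1 →σ 4
4 →τ 2 →σ 3

σ∘τ = [2 1 4 3]


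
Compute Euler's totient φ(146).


Factor n: 146 = 2 × 73
φ(n) = n · ∏(1 - 1/p) over distinct primes p | n
φ(146) = 146 · (1 - 1/2) · (1 - 1/73) = 72

φ(146) = 72


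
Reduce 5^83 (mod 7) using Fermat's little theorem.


Fermat's little theorem: if p is prime and gcd(a,p)=1, then a^(p-1) ≡ 1 (mod p)
p = 7 is prime, gcd(5,7) = 1
Reduce exponent: 83 mod 6 = 5
So 5^83 ≡ 5^5 (mod 7)
5^5 mod 7 = 3

5^83 ≡ 3 (mod 7)


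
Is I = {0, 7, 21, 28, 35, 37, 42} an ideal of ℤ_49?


Check ideal conditions for I = {0, 7, 21, 28, 35, 37, 42} in ℤ_49:
(1) I is an additive subgroup? No
(2) For r ∈ ℤ_49 and a ∈ I: r·a ∈ I? No  [counterexample: r=2, a=7, r·a mod 49 = 14 ∉ I]

No, I is not an ideal of ℤ_49


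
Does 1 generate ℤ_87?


g generates ℤ_n iff gcd(g, n) = 1
gcd(1, 87) = 1
Since gcd = 1, 1 is a generator.

Yes, 1 generates ℤ_87


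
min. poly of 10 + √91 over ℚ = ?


Let α = 10 + √91. Then α - 10 = √91, so (α - 10)² = 91, giving α² - 20α + 9 = 0. Degree 2 and α ∉ ℚ, so this is the minimal polynomial.

Minimal polynomial: x² - 20x + 9


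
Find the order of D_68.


|D_n| = 2n (n rotations and n reflections)
|D_68| = 2×68 = 136

|D_68| = 136


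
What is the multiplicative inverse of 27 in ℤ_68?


Use the extended Euclidean algorithm to write 1 = 27·s + 68·t; then s mod 68 is the inverse.
Euclidean algorithm:
  27 = 0·68 + 27
  68 = 2·27 + 14
  27 = 1·14 + 13
  14 = 1·13 + 1
  13 = 13·1 + 0
gcd(27,68) = 1
Back-substitution gives: 27·(-5) + 68·(2) = 1
So 27⁻¹ ≡ -5 ≡ 63 (mod 68)
Check: 27 × 63 = 1701 ≡ 1 (mod 68) ✓

27⁻¹ ≡ 63 (mod 68)


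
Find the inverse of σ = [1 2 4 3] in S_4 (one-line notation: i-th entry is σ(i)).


To find σ⁻¹, swap domain and range:
σ(1) = 1 → σ⁻¹(1) = 1
σ(2) = 2 → σ⁻¹(2) = 2
σ(3) = 4 → σ⁻¹(4) = 3
σ(4) = 3 → σ⁻¹(3) = 4

σ⁻¹ = [1 2 4 3]


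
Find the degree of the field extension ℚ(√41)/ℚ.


√41 has minimal polynomial x² - 41 (irreducible over ℚ since 41 is squarefree)

[ℚ(√41)/ℚ] = 2


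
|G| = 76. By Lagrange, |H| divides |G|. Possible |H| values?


Lagrange's theorem: |H| divides |G|
|G| = 76
Divisors of 76: 1, 2, 4, 19, 38, 76

Possible subgroup orders: {1, 2, 4, 19, 38, 76}


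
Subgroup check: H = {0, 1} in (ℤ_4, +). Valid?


Subgroup test for H = {0, 1} in (ℤ_4, +):
(1) 0 ∈ H? Yes
(2) Closure: for all a,b ∈ H, (a+b) mod 4 ∈ H? No  [counterexample: 1 + 1 = 2 ∉ H]
(3) Inverses: for all a ∈ H, -a mod 4 ∈ H? No

No, H is not a subgroup of ℤ_4


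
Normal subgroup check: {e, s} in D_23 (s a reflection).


H = {e, s} in D_23 (s a reflection)
r·s·r⁻¹ = sr⁻² ≠ s for n ≥ 3, so {e, s} is not closed under conjugation

No, not a normal subgroup


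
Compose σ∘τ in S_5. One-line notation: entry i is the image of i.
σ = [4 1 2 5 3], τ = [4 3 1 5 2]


σ∘τ: apply τ first, then σ
1 →τ 4 →σ 5
2 →τ 3 →σ 2
3 →τ 1 →σ 4
4 →τ 5 →σ 3
5 →τ 2 →σ 1

σ∘τ = [5 2 4 3 1]


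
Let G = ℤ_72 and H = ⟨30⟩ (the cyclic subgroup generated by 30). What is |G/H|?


|⟨30⟩| = n / gcd(30, 72) = 72 / 6 = 12
H is normal (ℤ_72 is abelian).
|G/H| = |G| / |H| = 72 / 12 = 6

|G/H| = 6


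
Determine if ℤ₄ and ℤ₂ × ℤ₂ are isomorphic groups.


Comparing ℤ₄ and ℤ₂ × ℤ₂:
ℤ₄ has an element of order 4; ℤ₂×ℤ₂ has exponent 2

No, ℤ₄ ≇ ℤ₂ × ℤ₂


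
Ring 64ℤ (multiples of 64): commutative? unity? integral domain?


64ℤ is a commutative ring under +,× but has no multiplicative identity (1 ∉ 64ℤ); it has no zero divisors, but without unity it is not an integral domain
Commutative: Yes
Integral domain: No
Has unity: No

64ℤ (multiples of 64): Commutative=Yes, Unity=No


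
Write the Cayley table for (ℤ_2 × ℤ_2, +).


Elements: {(0,0), (0,1), (1,0), (1,1)}
Operation: componentwise addition mod (2, 2)
Entry (a, b) = ((a₁+b₁) mod 2, (a₂+b₂) mod 2)

Cayley table:
      | (0,0) | (0,1) | (1,0) | (1,1)
(0,0) | (0,0) | (0,1) | (1,0) | (1,1)
(0,1) | (0,1) | (0,0) | (1,1) | (1,0)
(1,0) | (1,0) | (1,1) | (0,0) | (0,1)
(1,1) | (1,1) | (1,0) | (0,1) | (0,0)


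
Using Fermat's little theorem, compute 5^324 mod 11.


Fermat's little theorem: if p is prime and gcd(a,p)=1, then a^(p-1) ≡ 1 (mod p)
p = 11 is prime, gcd(5,11) = 1
Reduce exponent: 324 mod 10 = 4
So 5^324 ≡ 5^4 (mod 11)
5^4 mod 11 = 9

5^324 ≡ 9 (mod 11)


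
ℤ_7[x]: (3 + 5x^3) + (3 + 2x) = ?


Add coefficients mod 7:
x^0: 3 + 3 = 6 (mod 7)
x^1: 0 + 2 = 2 (mod 7)
x^2: 0 + 0 = 0 (mod 7)
x^3: 5 + 0 = 5 (mod 7)
Result: 6 + 2x + 5x^3

f + g = 6 + 2x + 5x^3


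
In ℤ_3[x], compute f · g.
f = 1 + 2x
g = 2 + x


Expand and collect like terms; reduce coefficients mod 3:
x^0: 1·2 = 2 ≡ 2 (mod 3)
x^1: 1·1 + 2·2 = 5 ≡ 2 (mod 3)
x^2: 2·1 = 2 ≡ 2 (mod 3)
Result: 2 + 2x + 2x^2

f · g = 2 + 2x + 2x^2


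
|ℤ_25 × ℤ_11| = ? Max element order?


|ℤ_25 × ℤ_11| = 25 × 11 = 275
Max element order = lcm(25,11) = 275
Cyclic? Yes (gcd=1)

|ℤ_25×ℤ_11| = 275, max element order = 275


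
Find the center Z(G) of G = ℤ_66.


Z(G) = {g ∈ G | gx = xg for all x ∈ G}
ℤ_66 is abelian, so Z(G) = G

Z(ℤ_66) = ℤ_66


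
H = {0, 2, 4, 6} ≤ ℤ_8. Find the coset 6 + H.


6 + H = {6 + h (mod 8) : h ∈ H}
6+0=6, 6+2=0, 6+4=2, 6+6=4
6 + H = {0, 2, 4, 6} = 0 + H

6 + H = {0, 2, 4, 6}


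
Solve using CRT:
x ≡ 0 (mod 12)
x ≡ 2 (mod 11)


m₁ = 12, m₂ = 11, gcd = 1, so CRT applies. M = m₁·m₂ = 132
Let M₁ = M/m₁ = 11, M₂ = M/m₂ = 12
Find y₁ ≡ M₁⁻¹ (mod m₁): 11⁻¹ ≡ 11 (mod 12)
Find y₂ ≡ M₂⁻¹ (mod m₂): 12⁻¹ ≡ 1 (mod 11)
x = a₁·M₁·y₁ + a₂·M₂·y₂ = 0·11·11 + 2·12·1 = 24
Reduce mod 132: x ≡ 24
Check: 24 mod 12 = 0 ✓, 24 mod 11 = 2 ✓

x ≡ 24 (mod 132)


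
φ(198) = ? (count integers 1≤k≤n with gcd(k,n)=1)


Factor n: 198 = 2 × 3^2 × 11
φ(n) = n · ∏(1 - 1/p) over distinct primes p | n
φ(198) = 198 · (1 - 1/2) · (1 - 1/3) · (1 - 1/11) = 60

φ(198) = 60


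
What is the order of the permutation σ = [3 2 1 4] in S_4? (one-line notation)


Cycle decomposition: (1 3)
Cycle lengths: 2
Order = lcm(2) = 2

ord(σ) = 2


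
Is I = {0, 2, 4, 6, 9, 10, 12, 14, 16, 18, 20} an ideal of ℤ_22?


Check ideal conditions for I = {0, 2, 4, 6, 9, 10, 12, 14, 16, 18, 20} in ℤ_22:
(1) I is an additive subgroup? No
(2) For r ∈ ℤ_22 and a ∈ I: r·a ∈ I? No  [counterexample: r=2, a=4, r·a mod 22 = 8 ∉ I]

No, I is not an ideal of ℤ_22


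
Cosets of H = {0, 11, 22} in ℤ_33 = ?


H = {0, 11, 22}, |H| = 3
Number of cosets = |G|/|H| = 33/3 = 11
0 + H = {0, 11, 22}
1 + H = {1, 12, 23}
2 + H = {2, 13, 24}
3 + H = {3, 14, 25}
4 + H = {4, 15, 26}
5 + H = {5, 16, 27}
6 + H = {6, 17, 28}
7 + H = {7, 18, 29}
8 + H = {8, 19, 30}
9 + H = {9, 20, 31}
10 + H = {10, 21, 32}

Cosets: 0+H={0,11,22}; 1+H={1,12,23}; 2+H={2,13,24}; 3+H={3,14,25}; 4+H={4,15,26}; 5+H={5,16,27}; 6+H={6,17,28}; 7+H={7,18,29}; 8+H={8,19,30}; 9+H={9,20,31}; 10+H={10,21,32}


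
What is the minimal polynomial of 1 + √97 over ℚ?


Let α = 1 + √97. Then α - 1 = √97, so (α - 1)² = 97, giving α² - 2α - 96 = 0. Degree 2 and α ∉ ℚ, so this is the minimal polynomial.

Minimal polynomial: x² - 2x - 96


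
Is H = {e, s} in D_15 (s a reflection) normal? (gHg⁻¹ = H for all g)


H = {e, s} in D_15 (s a reflection)
r·s·r⁻¹ = sr⁻² ≠ s for n ≥ 3, so {e, s} is not closed under conjugation

No, not a normal subgroup


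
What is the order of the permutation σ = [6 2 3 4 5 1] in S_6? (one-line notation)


Cycle decomposition: (1 6)
Cycle lengths: 2
Order = lcm(2) = 2

ord(σ) = 2


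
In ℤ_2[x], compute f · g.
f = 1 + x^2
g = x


Expand and collect like terms; reduce coefficients mod 2:
x^0: 1·0 = 0 ≡ 0 (mod 2)
x^1: 1·1 + 0·0 = 1 ≡ 1 (mod 2)
x^2: 0·1 + 1·0 = 0 ≡ 0 (mod 2)
x^3: 1·1 = 1 ≡ 1 (mod 2)
Result: x + x^3

f · g = x + x^3


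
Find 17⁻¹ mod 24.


Use the extended Euclidean algorithm to write 1 = 17·s + 24·t; then s mod 24 is the inverse.
Euclidean algorithm:
  17 = 0·24 + 17
  24 = 1·17 + 7
  17 = 2·7 + 3
  7 = 2·3 + 1
  3 = 3·1 + 0
gcd(17,24) = 1
Back-substitution gives: 17·(-7) + 24·(5) = 1
So 17⁻¹ ≡ -7 ≡ 17 (mod 24)
Check: 17 × 17 = 289 ≡ 1 (mod 24) ✓

17⁻¹ ≡ 17 (mod 24)


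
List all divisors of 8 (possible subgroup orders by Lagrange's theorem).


Lagrange's theorem: |H| divides |G|
|G| = 8
Divisors of 8: 1, 2, 4, 8

Possible subgroup orders: {1, 2, 4, 8}


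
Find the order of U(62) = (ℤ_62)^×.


U(n) is the group of units mod n; |U(n)| = φ(n)
|U(62)| = φ(62) = 30

|U(62) = (ℤ_62)^×| = 30


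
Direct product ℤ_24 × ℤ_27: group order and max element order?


|ℤ_24 × ℤ_27| = 24 × 27 = 648
Max element order = lcm(24,27) = 216
Cyclic? No (gcd=3)

|ℤ_24×ℤ_27| = 648, max element order = 216


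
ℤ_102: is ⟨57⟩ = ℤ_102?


g generates ℤ_n iff gcd(g, n) = 1
gcd(57, 102) = 3
Since gcd = 3 ≠ 1, ⟨57⟩ has order 34 < 102, so 57 is not a generator.

No, 57 does not generate ℤ_102


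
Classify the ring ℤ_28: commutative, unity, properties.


ℤ_28 is a commutative ring with unity 1; 28 = 2×14 is composite, so 2·14 ≡ 0 gives zero divisors (not an integral domain)
Commutative: Yes
Integral domain: No
Has unity: Yes

ℤ_28: Commutative=Yes, Unity=Yes


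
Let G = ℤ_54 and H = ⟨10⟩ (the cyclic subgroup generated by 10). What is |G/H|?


|⟨10⟩| = n / gcd(10, 54) = 54 / 2 = 27
H is normal (ℤ_54 is abelian).
|G/H| = |G| / |H| = 54 / 27 = 2

|G/H| = 2


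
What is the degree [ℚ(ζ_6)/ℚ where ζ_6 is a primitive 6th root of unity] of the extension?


[ℚ(ζ_n):ℚ] = deg Φ_n(x) = φ(n). Here φ(6) = 2

[ℚ(ζ_6)/ℚ where ζ_6 is a primitive 6th root of unity] = 2


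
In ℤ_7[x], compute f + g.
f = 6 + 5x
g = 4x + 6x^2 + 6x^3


Add coefficients mod 7:
x^0: 6 + 0 = 6 (mod 7)
x^1: 5 + 4 = 2 (mod 7)
x^2: 0 + 6 = 6 (mod 7)
x^3: 0 + 6 = 6 (mod 7)
Result: 6 + 2x + 6x^2 + 6x^3

f + g = 6 + 2x + 6x^2 + 6x^3


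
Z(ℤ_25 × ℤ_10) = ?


Z(G) = {g ∈ G | gx = xg for all x ∈ G}
Direct product of abelian groups is abelian, so Z(G) = G

Z(ℤ_25 × ℤ_10) = ℤ_25 × ℤ_10


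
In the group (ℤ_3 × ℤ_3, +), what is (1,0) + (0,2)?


Operation: componentwise addition mod (3, 3)
(1,0) + (0,2) = ((a₁+b₁) mod 3, (a₂+b₂) mod 3) with a = (1,0), b = (0,2)

(1,0) + (0,2) = (1,2)


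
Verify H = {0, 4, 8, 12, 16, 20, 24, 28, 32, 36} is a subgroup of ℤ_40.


Subgroup test for H = {0, 4, 8, 12, 16, 20, 24, 28, 32, 36} in (ℤ_40, +):
(1) 0 ∈ H? Yes
(2) Closure: for all a,b ∈ H, (a+b) mod 40 ∈ H? Yes
(3) Inverses: for all a ∈ H, -a mod 40 ∈ H? Yes

Yes, H is a subgroup of ℤ_40


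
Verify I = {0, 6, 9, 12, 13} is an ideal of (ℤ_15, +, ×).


Check ideal conditions for I = {0, 6, 9, 12, 13} in ℤ_15:
(1) I is an additive subgroup? No
(2) For r ∈ ℤ_15 and a ∈ I: r·a ∈ I? No  [counterexample: r=2, a=9, r·a mod 15 = 3 ∉ I]

No, I is not an ideal of ℤ_15


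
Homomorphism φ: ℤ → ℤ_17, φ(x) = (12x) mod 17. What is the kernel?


Kernel = preimage of identity
ker(φ) = {x ∈ ℤ : 12x ≡ 0 (mod 17)}. gcd(12,17) = 1, so 12x ≡ 0 (mod 17) ⟺ x ≡ 0 (mod 17/1 = 17). Hence ker(φ) = 17ℤ

ker(φ) = 17ℤ


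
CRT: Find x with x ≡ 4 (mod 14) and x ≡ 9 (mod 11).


m₁ = 14, m₂ = 11, gcd = 1, so CRT applies. M = m₁·m₂ = 154
Let M₁ = M/m₁ = 11, M₂ = M/m₂ = 14
Find y₁ ≡ M₁⁻¹ (mod m₁): 11⁻¹ ≡ 9 (mod 14)
Find y₂ ≡ M₂⁻¹ (mod m₂): 14⁻¹ ≡ 4 (mod 11)
x = a₁·M₁·y₁ + a₂·M₂·y₂ = 4·11·9 + 9·14·4 = 900
Reduce mod 154: x ≡ 130
Check: 130 mod 14 = 4 ✓, 130 mod 11 = 9 ✓

x ≡ 130 (mod 154)


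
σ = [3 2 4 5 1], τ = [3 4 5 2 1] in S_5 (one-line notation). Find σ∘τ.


σ∘τ: apply τ first, then σ
1 →τ 3 →σ 4
2 →τ 4 →σ 5
3 →τ 5 →σ 1
4 →τ 2 →σ 2
5 →τ 1 →σ 3

σ∘τ = [4 5 1 2 3]


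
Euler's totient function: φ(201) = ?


Factor n: 201 = 3 × 67
φ(n) = n · ∏(1 - 1/p) over distinct primes p | n
φ(201) = 201 · (1 - 1/3) · (1 - 1/67) = 132

φ(201) = 132


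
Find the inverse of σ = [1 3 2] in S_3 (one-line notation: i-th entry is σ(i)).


To find σ⁻¹, swap domain and range:
σ(1) = 1 → σ⁻¹(1) = 1
σ(2) = 3 → σ⁻¹(3) = 2
σ(3) = 2 → σ⁻¹(2) = 3

σ⁻¹ = [1 3 2]


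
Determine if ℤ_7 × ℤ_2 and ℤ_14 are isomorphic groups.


Comparing ℤ_7 × ℤ_2 and ℤ_14:
gcd(7,2) = 1, so ℤ_7 × ℤ_2 ≅ ℤ_14 (CRT)

Yes, ℤ_7 × ℤ_2 ≅ ℤ_14


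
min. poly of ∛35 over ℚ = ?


∛35 satisfies x³ - 35 = 0, irreducible over ℚ (no rational root; 35 is not a perfect cube)

Minimal polynomial: x³ - 35


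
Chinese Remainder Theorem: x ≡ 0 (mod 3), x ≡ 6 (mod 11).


m₁ = 3, m₂ = 11, gcd = 1, so CRT applies. M = m₁·m₂ = 33
Let M₁ = M/m₁ = 11, M₂ = M/m₂ = 3
Find y₁ ≡ M₁⁻¹ (mod m₁): 11⁻¹ ≡ 2 (mod 3)
Find y₂ ≡ M₂⁻¹ (mod m₂): 3⁻¹ ≡ 4 (mod 11)
x = a₁·M₁·y₁ + a₂·M₂·y₂ = 0·11·2 + 6·3·4 = 72
Reduce mod 33: x ≡ 6
Check: 6 mod 3 = 0 ✓, 6 mod 11 = 6 ✓

x ≡ 6 (mod 33)


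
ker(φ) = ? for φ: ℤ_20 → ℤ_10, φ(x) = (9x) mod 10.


Kernel = preimage of identity
ker(φ) = {x ∈ ℤ_20 : 9x ≡ 0 (mod 10)}. Since 10 | 20, φ is well-defined. The kernel is the cyclic subgroup ⟨10⟩ of ℤ_20 (order 2), i.e. {0, 10}

ker(φ) = {0, 10}


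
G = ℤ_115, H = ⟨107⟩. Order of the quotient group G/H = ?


|⟨107⟩| = n / gcd(107, 115) = 115 / 1 = 115
H is normal (ℤ_115 is abelian).
|G/H| = |G| / |H| = 115 / 115 = 1

|G/H| = 1


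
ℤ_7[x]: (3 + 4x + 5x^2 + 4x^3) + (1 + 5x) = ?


Add coefficients mod 7:
x^0: 3 + 1 = 4 (mod 7)
x^1: 4 + 5 = 2 (mod 7)
x^2: 5 + 0 = 5 (mod 7)
x^3: 4 + 0 = 4 (mod 7)
Result: 4 + 2x + 5x^2 + 4x^3

f + g = 4 + 2x + 5x^2 + 4x^3


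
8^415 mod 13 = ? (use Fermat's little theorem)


Fermat's little theorem: if p is prime and gcd(a,p)=1, then a^(p-1) ≡ 1 (mod p)
p = 13 is prime, gcd(8,13) = 1
Reduce exponent: 415 mod 12 = 7
So 8^415 ≡ 8^7 (mod 13)
8^7 mod 13 = 5

8^415 ≡ 5 (mod 13)


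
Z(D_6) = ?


Z(G) = {g ∈ G | gx = xg for all x ∈ G}
For even n, Z(D_n) = {e, r^(n/2)}: the 180° rotation r^3 commutes with every reflection and rotation

Z(D_6) = {e, r^3}


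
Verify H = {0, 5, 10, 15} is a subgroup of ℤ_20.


Subgroup test for H = {0, 5, 10, 15} in (ℤ_20, +):
(1) 0 ∈ H? Yes
(2) Closure: for all a,b ∈ H, (a+b) mod 20 ∈ H? Yes
(3) Inverses: for all a ∈ H, -a mod 20 ∈ H? Yes

Yes, H is a subgroup of ℤ_20


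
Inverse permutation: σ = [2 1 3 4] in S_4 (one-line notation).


To find σ⁻¹, swap domain and range:
σ(1) = 2 → σ⁻¹(2) = 1
σ(2) = 1 → σ⁻¹(1) = 2
σ(3) = 3 → σ⁻¹(3) = 3
σ(4) = 4 → σ⁻¹(4) = 4

σ⁻¹ = [2 1 3 4]


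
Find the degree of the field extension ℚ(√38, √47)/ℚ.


[ℚ(√38,√47):ℚ] = [ℚ(√38,√47):ℚ(√38)]·[ℚ(√38):ℚ] = 2·2 = 4

[ℚ(√38, √47)/ℚ] = 4


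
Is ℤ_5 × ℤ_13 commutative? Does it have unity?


Direct product ring; commutative with unity (1,1); but (1,0)·(0,1) = (0,0) gives zero divisors, so not an integral domain
Commutative: Yes
Integral domain: No
Has unity: Yes

ℤ_5 × ℤ_13: Commutative=Yes, Unity=Yes


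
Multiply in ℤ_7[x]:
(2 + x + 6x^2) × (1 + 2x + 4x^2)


Expand and collect like terms; reduce coefficients mod 7:
x^0: 2·1 = 2 ≡ 2 (mod 7)
x^1: 2·2 + 1·1 = 5 ≡ 5 (mod 7)
x^2: 2·4 + 1·2 + 6·1 = 16 ≡ 2 (mod 7)
x^3: 1·4 + 6·2 = 16 ≡ 2 (mod 7)
x^4: 6·4 = 24 ≡ 3 (mod 7)
Result: 2 + 5x + 2x^2 + 2x^3 + 3x^4

f · g = 2 + 5x + 2x^2 + 2x^3 + 3x^4


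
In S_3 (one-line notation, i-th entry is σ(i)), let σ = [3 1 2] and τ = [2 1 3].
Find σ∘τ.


σ∘τ: apply τ first, then σ
1 →τ 2 →σ 1
2 →τ 1 →σ 3
3 →τ 3 →σ 2

σ∘τ = [1 3 2]


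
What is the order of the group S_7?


|S_n| = n! (number of permutations of n symbols)
|S_7| = 7! = 5040

|S_7| = 5040


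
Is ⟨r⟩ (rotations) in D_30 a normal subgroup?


H = ⟨r⟩ (rotations) in D_30
The rotation subgroup ⟨r⟩ has index 2 in D_30, so it is normal

Yes, normal subgroup


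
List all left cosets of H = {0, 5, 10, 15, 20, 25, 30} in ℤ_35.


H = {0, 5, 10, 15, 20, 25, 30}, |H| = 7
Number of cosets = |G|/|H| = 35/7 = 5
0 + H = {0, 5, 10, 15, 20, 25, 30}
1 + H = {1, 6, 11, 16, 21, 26, 31}
2 + H = {2, 7, 12, 17, 22, 27, 32}
3 + H = {3, 8, 13, 18, 23, 28, 33}
4 + H = {4, 9, 14, 19, 24, 29, 34}

Cosets: 0+H={0,5,10,15,20,25,30}; 1+H={1,6,11,16,21,26,31}; 2+H={2,7,12,17,22,27,32}; 3+H={3,8,13,18,23,28,33}; 4+H={4,9,14,19,24,29,34}


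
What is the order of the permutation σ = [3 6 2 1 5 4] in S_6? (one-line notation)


Cycle decomposition: (1 3 2 6 4)
Cycle lengths: 5
Order = lcm(5) = 5

ord(σ) = 5


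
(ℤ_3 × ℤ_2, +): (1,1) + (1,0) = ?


Operation: componentwise addition mod (3, 2)
(1,1) + (1,0) = ((a₁+b₁) mod 3, (a₂+b₂) mod 2) with a = (1,1), b = (1,0)

(1,1) + (1,0) = (2,1)


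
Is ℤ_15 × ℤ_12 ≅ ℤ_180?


Comparing ℤ_15 × ℤ_12 and ℤ_180:
gcd(15,12) = 3 ≠ 1. Max element order in ℤ_15×ℤ_12 is lcm(15,12) = 60 < 180, so it has no element of order 180

No, ℤ_15 × ℤ_12 ≇ ℤ_180


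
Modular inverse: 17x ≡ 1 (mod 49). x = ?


Use the extended Euclidean algorithm to write 1 = 17·s + 49·t; then s mod 49 is the inverse.
Euclidean algorithm:
  17 = 0·49 + 17
  49 = 2·17 + 15
  17 = 1·15 + 2
  15 = 7·2 + 1
  2 = 2·1 + 0
gcd(17,49) = 1
Back-substitution gives: 17·(-23) + 49·(8) = 1
So 17⁻¹ ≡ -23 ≡ 26 (mod 49)
Check: 17 × 26 = 442 ≡ 1 (mod 49) ✓

17⁻¹ ≡ 26 (mod 49)


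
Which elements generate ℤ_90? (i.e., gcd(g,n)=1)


g generates ℤ_n iff gcd(g,n) = 1
Prime factors of 90: 2, 3, 5
Generators are g ∈ {1,...,89} not divisible by any of these primes.
Generators: {1, 7, 11, 13, 17, 19, 23, 29, 31, 37, 41, 43, 47, 49, 53, 59, 61, 67, 71, 73, 77, 79, 83, 89}
Number of generators = φ(90) = 24

Generators of ℤ_90 = {1, 7, 11, 13, 17, 19, 23, 29, 31, 37, 41, 43, 47, 49, 53, 59, 61, 67, 71, 73, 77, 79, 83, 89}


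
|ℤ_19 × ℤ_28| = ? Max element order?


|ℤ_19 × ℤ_28| = 19 × 28 = 532
Max element order = lcm(19,28) = 532
Cyclic? Yes (gcd=1)

|ℤ_19×ℤ_28| = 532, max element order = 532


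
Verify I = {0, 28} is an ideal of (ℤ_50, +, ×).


Check ideal conditions for I = {0, 28} in ℤ_50:
(1) I is an additive subgroup? No
(2) For r ∈ ℤ_50 and a ∈ I: r·a ∈ I? No  [counterexample: r=2, a=28, r·a mod 50 = 6 ∉ I]

No, I is not an ideal of ℤ_50


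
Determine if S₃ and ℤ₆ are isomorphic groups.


Comparing S₃ and ℤ₆:
S₃ is non-abelian, ℤ₆ is abelian

No, S₃ ≇ ℤ₆


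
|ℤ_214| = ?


ℤ_n has n elements.

|ℤ_214| = 214


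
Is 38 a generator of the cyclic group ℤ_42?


g generates ℤ_n iff gcd(g, n) = 1
gcd(38, 42) = 2
Since gcd = 2 ≠ 1, ⟨38⟩ has order 21 < 42, so 38 is not a generator.

No, 38 does not generate ℤ_42


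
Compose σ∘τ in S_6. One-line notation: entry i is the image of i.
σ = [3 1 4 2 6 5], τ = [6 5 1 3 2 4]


σ∘τ: apply τ first, then σ
1 →τ 6 →σ 5
2 →τ 5 →σ 6
3 →τ 1 →σ 3
4 →τ 3 →σ 4
5 →τ 2 →σ 1
6 →τ 4 →σ 2

σ∘τ = [5 6 3 4 1 2]


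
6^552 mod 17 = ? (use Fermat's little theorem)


Fermat's little theorem: if p is prime and gcd(a,p)=1, then a^(p-1) ≡ 1 (mod p)
p = 17 is prime, gcd(6,17) = 1
Reduce exponent: 552 mod 16 = 8
So 6^552 ≡ 6^8 (mod 17)
6^8 mod 17 = 16

6^552 ≡ 16 (mod 17)


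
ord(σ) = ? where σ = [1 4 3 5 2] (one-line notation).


Cycle decomposition: (2 4 5)
Cycle lengths: 3
Order = lcm(3) = 3

ord(σ) = 3


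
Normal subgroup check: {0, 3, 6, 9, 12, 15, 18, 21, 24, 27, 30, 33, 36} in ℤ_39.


H = {0, 3, 6, 9, 12, 15, 18, 21, 24, 27, 30, 33, 36} in ℤ_39
ℤ_39 is abelian; every subgroup of an abelian group is normal

Yes, normal subgroup


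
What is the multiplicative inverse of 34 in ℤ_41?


Use the extended Euclidean algorithm to write 1 = 34·s + 41·t; then s mod 41 is the inverse.
Euclidean algorithm:
  34 = 0·41 + 34
  41 = 1·34 + 7
  34 = 4·7 + 6
  7 = 1·6 + 1
  6 = 6·1 + 0
gcd(34,41) = 1
Back-substitution gives: 34·(-6) + 41·(5) = 1
So 34⁻¹ ≡ -6 ≡ 35 (mod 41)
Check: 34 × 35 = 1190 ≡ 1 (mod 41) ✓

34⁻¹ ≡ 35 (mod 41)


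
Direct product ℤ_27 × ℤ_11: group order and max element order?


|ℤ_27 × ℤ_11| = 27 × 11 = 297
Max element order = lcm(27,11) = 297
Cyclic? Yes (gcd=1)

|ℤ_27×ℤ_11| = 297, max element order = 297


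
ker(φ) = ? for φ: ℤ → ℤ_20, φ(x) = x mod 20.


Kernel = preimage of identity
ker(φ) = {x ∈ ℤ : x ≡ 0 (mod 20)} = 20ℤ = {0, ±20, ±40, ...}

ker(φ) = 20ℤ


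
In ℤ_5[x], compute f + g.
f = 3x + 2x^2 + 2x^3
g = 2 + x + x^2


Add coefficients mod 5:
x^0: 0 + 2 = 2 (mod 5)
x^1: 3 + 1 = 4 (mod 5)
x^2: 2 + 1 = 3 (mod 5)
x^3: 2 + 0 = 2 (mod 5)
Result: 2 + 4x + 3x^2 + 2x^3

f + g = 2 + 4x + 3x^2 + 2x^3


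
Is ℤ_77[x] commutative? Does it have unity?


ℤ_77 has zero divisors (7·11 ≡ 0), and these lift to constant zero divisors in ℤ_77[x]; so not an integral domain
Commutative: Yes
Integral domain: No
Has unity: Yes

ℤ_77[x]: Commutative=Yes, Unity=Yes


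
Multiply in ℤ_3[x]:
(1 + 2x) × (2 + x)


Expand and collect like terms; reduce coefficients mod 3:
x^0: 1·2 = 2 ≡ 2 (mod 3)
x^1: 1·1 + 2·2 = 5 ≡ 2 (mod 3)
x^2: 2·1 = 2 ≡ 2 (mod 3)
Result: 2 + 2x + 2x^2

f · g = 2 + 2x + 2x^2


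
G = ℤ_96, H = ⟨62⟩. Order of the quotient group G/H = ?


|⟨62⟩| = n / gcd(62, 96) = 96 / 2 = 48
H is normal (ℤ_96 is abelian).
|G/H| = |G| / |H| = 96 / 48 = 2

|G/H| = 2


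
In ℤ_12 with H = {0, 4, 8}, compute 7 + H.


7 + H = {7 + h (mod 12) : h ∈ H}
7+0=7, 7+4=11, 7+8=3
7 + H = {3, 7, 11} = 3 + H

7 + H = {3, 7, 11}


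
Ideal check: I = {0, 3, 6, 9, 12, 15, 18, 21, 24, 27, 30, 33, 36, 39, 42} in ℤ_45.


Check ideal conditions for I = {0, 3, 6, 9, 12, 15, 18, 21, 24, 27, 30, 33, 36, 39, 42} in ℤ_45:
(1) I is an additive subgroup? Yes
(2) For r ∈ ℤ_45 and a ∈ I: r·a ∈ I? Yes

Yes, I is an ideal of ℤ_45


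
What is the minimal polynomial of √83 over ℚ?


√83 satisfies x² - 83 = 0, irreducible over ℚ since 83 is squarefree

Minimal polynomial: x² - 83


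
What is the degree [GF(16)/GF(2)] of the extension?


GF(16) = GF(2^4), so the extension degree is 4

[GF(16)/GF(2)] = 4


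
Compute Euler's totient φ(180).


Factor n: 180 = 2^2 × 3^2 × 5
φ(n) = n · ∏(1 - 1/p) over distinct primes p | n
φ(180) = 180 · (1 - 1/2) · (1 - 1/3) · (1 - 1/5) = 48

φ(180) = 48


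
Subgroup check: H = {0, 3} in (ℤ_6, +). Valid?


Subgroup test for H = {0, 3} in (ℤ_6, +):
(1) 0 ∈ H? Yes
(2) Closure: for all a,b ∈ H, (a+b) mod 6 ∈ H? Yes
(3) Inverses: for all a ∈ H, -a mod 6 ∈ H? Yes

Yes, H is a subgroup of ℤ_6
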